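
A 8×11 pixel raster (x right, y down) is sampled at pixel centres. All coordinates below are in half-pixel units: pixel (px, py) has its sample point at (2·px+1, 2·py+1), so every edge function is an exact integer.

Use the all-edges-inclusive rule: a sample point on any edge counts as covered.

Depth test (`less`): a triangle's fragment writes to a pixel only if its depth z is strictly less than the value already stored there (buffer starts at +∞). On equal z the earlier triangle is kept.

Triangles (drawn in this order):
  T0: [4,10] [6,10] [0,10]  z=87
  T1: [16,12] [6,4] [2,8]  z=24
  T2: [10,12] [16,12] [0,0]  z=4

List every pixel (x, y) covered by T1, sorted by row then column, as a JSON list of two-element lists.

T0:
  degenerate (2·area = 0) — covers nothing
T1:
  2·area = 72  (B↔C swapped to make it positive)
  edge (16, 12)→(2, 8): d=(-14,-4) inclusive
  edge (2, 8)→(6, 4): d=(4,-4) inclusive
  edge (6, 4)→(16, 12): d=(10,8) inclusive
    (4,0)@(9, 1): e=[126,0,-54] → .  [on edge]
    (3,1)@(7, 3): e=[90,0,-18] → .  [on edge]
    (2,2)@(5, 5): e=[54,0,18] → X  [on edge]
    (3,2)@(7, 5): e=[62,8,2] → X
    (4,2)@(9, 5): e=[70,16,-14] → .
    (1,3)@(3, 7): e=[18,0,54] → X  [on edge]
    (4,3)@(9, 7): e=[42,24,6] → X
    (5,3)@(11, 7): e=[50,32,-10] → .
    (0,4)@(1, 9): e=[-18,0,90] → .  [on edge]
    (1,4)@(3, 9): e=[-10,8,74] → .
    (2,4)@(5, 9): e=[-2,16,58] → .
    (3,4)@(7, 9): e=[6,24,42] → X
  covered (10 px):
    . . . . . . . .
    . . . . . . . .
    . . X X . . . .
    . X X X X . . .
    . . . X X X . .
    . . . . . . X .
    . . . . . . . .
    . . . . . . . .
    . . . . . . . .
    . . . . . . . .
    . . . . . . . .
T2:
  2·area = 72  (B↔C swapped to make it positive)
  edge (10, 12)→(0, 0): d=(-10,-12) inclusive
  edge (0, 0)→(16, 12): d=(16,12) inclusive
  edge (16, 12)→(10, 12): d=(-6,0) inclusive
    (0,0)@(1, 1): e=[2,4,66] → X
    (1,0)@(3, 1): e=[26,-20,66] → .
    (0,1)@(1, 3): e=[-18,36,54] → .
    (1,1)@(3, 3): e=[6,12,54] → X
    (2,1)@(5, 3): e=[30,-12,54] → .
    (1,2)@(3, 5): e=[-14,44,42] → .
    (2,2)@(5, 5): e=[10,20,42] → X
    (3,2)@(7, 5): e=[34,-4,42] → .
    (2,3)@(5, 7): e=[-10,52,30] → .
    (3,3)@(7, 7): e=[14,28,30] → X
    (4,3)@(9, 7): e=[38,4,30] → X
    (5,3)@(11, 7): e=[62,-20,30] → .
  covered (9 px):
    X . . . . . . .
    . X . . . . . .
    . . X . . . . .
    . . . X X . . .
    . . . . X X . .
    . . . . . X X .
    . . . . . . . .
    . . . . . . . .
    . . . . . . . .
    . . . . . . . .
    . . . . . . . .

Answer: [[2,2],[3,2],[1,3],[2,3],[3,3],[4,3],[3,4],[4,4],[5,4],[6,5]]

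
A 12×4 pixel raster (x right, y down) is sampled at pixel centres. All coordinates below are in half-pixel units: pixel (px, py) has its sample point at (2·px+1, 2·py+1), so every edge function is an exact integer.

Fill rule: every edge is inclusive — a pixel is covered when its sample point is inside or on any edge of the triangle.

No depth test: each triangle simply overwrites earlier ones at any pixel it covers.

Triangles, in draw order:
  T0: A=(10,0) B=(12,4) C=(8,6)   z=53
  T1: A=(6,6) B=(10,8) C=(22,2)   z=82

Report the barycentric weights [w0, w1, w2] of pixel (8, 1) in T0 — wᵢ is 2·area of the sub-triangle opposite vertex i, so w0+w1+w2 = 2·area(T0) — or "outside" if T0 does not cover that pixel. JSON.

T0:
  2·area = 20
  edge (10, 0)→(12, 4): d=(2,4) inclusive
  edge (12, 4)→(8, 6): d=(-4,2) inclusive
  edge (8, 6)→(10, 0): d=(2,-6) inclusive
    (4,1)@(9, 3): e=[10,10,0] → #  [on edge]
    (5,1)@(11, 3): e=[2,6,12] → #
    (6,1)@(13, 3): e=[-6,2,24] → ·
    (4,2)@(9, 5): e=[14,2,4] → #
    (5,2)@(11, 5): e=[6,-2,16] → ·
    (4,3)@(9, 7): e=[18,-6,8] → ·
  covered (3 px):
    · · · · · · · · · · · ·
    · · · · # # · · · · · ·
    · · · · # · · · · · · ·
    · · · · · · · · · · · ·
T1:
  2·area = 48  (B↔C swapped to make it positive)
  edge (6, 6)→(22, 2): d=(16,-4) inclusive
  edge (22, 2)→(10, 8): d=(-12,6) inclusive
  edge (10, 8)→(6, 6): d=(-4,-2) inclusive
    (9,1)@(19, 3): e=[4,6,38] → #
    (10,1)@(21, 3): e=[12,-6,42] → ·
    (5,2)@(11, 5): e=[4,30,14] → #
    (6,2)@(13, 5): e=[12,18,18] → #
    (7,2)@(15, 5): e=[20,6,22] → #
    (8,2)@(17, 5): e=[28,-6,26] → ·
    (9,2)@(19, 5): e=[36,-18,30] → ·
    (4,3)@(9, 7): e=[28,18,2] → #
    (6,3)@(13, 7): e=[44,-6,10] → ·
    (7,3)@(15, 7): e=[52,-18,14] → ·
  covered (6 px):
    · · · · · · · · · · · ·
    · · · · · · · · · # · ·
    · · · · · # # # · · · ·
    · · · · # # · · · · · ·

Final: "outside"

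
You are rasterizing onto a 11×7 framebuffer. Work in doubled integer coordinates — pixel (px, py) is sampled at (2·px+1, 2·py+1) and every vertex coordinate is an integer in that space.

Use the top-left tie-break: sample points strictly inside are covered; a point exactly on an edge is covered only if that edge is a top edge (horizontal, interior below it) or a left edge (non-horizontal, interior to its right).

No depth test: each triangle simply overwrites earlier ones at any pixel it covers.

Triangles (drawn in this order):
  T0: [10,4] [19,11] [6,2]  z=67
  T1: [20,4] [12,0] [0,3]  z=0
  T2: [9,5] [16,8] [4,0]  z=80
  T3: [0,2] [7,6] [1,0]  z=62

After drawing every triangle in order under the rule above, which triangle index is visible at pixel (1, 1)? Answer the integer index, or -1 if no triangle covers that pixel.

T0:
  2·area = 10
  edge (10, 4)→(19, 11): d=(9,7) right/bottom  bias=-1
  edge (19, 11)→(6, 2): d=(-13,-9) top-left  bias=+0
  edge (6, 2)→(10, 4): d=(4,2) right/bottom  bias=-1
    (5,2)@(11, 5): e=[2,6,2] → █
    (6,2)@(13, 5): e=[-12,24,-2] → ·
    (5,3)@(11, 7): e=[20,-20,10] → ·
    (9,5)@(19, 11): e=[0,0,10] → ·  [on edge]
  covered (1 px):
    · · · · · · · · · · ·
    · · · · · · · · · · ·
    · · · · · █ · · · · ·
    · · · · · · · · · · ·
    · · · · · · · · · · ·
    · · · · · · · · · · ·
    · · · · · · · · · · ·
T1:
  2·area = 72  (B↔C swapped to make it positive)
  edge (20, 4)→(0, 3): d=(-20,-1) top-left  bias=+0
  edge (0, 3)→(12, 0): d=(12,-3) top-left  bias=+0
  edge (12, 0)→(20, 4): d=(8,4) right/bottom  bias=-1
    (4,0)@(9, 1): e=[49,3,20] → █
    (5,0)@(11, 1): e=[51,9,12] → █
    (6,0)@(13, 1): e=[53,15,4] → █
    (7,0)@(15, 1): e=[55,21,-4] → ·
    (0,1)@(1, 3): e=[1,3,68] → █
    (1,1)@(3, 3): e=[3,9,60] → █
    (2,1)@(5, 3): e=[5,15,52] → █
    (3,1)@(7, 3): e=[7,21,44] → █
    (7,1)@(15, 3): e=[15,45,12] → █
    (8,1)@(17, 3): e=[17,51,4] → █
    (9,1)@(19, 3): e=[19,57,-4] → ·
    (0,2)@(1, 5): e=[-39,27,84] → ·
  covered (12 px):
    · · · · █ █ █ · · · ·
    █ █ █ █ █ █ █ █ █ · ·
    · · · · · · · · · · ·
    · · · · · · · · · · ·
    · · · · · · · · · · ·
    · · · · · · · · · · ·
    · · · · · · · · · · ·
T2:
  2·area = 20  (B↔C swapped to make it positive)
  edge (9, 5)→(4, 0): d=(-5,-5) top-left  bias=+0
  edge (4, 0)→(16, 8): d=(12,8) right/bottom  bias=-1
  edge (16, 8)→(9, 5): d=(-7,-3) top-left  bias=+0
    (2,0)@(5, 1): e=[0,4,16] → █  [on edge]
    (3,0)@(7, 1): e=[10,-12,22] → ·
    (2,1)@(5, 3): e=[-10,28,2] → ·
    (3,1)@(7, 3): e=[0,12,8] → █  [on edge]
    (4,1)@(9, 3): e=[10,-4,14] → ·
    (3,2)@(7, 5): e=[-10,36,-6] → ·
    (4,2)@(9, 5): e=[0,20,0] → █  [on edge]
    (5,2)@(11, 5): e=[10,4,6] → █
    (6,2)@(13, 5): e=[20,-12,12] → ·
    (4,3)@(9, 7): e=[-10,44,-14] → ·
    (5,3)@(11, 7): e=[0,28,-8] → ·  [on edge]
    (6,4)@(13, 9): e=[0,36,-16] → ·  [on edge]
    (7,5)@(15, 11): e=[0,44,-24] → ·  [on edge]
    (8,6)@(17, 13): e=[0,52,-32] → ·  [on edge]
  covered (4 px):
    · · █ · · · · · · · ·
    · · · █ · · · · · · ·
    · · · · █ █ · · · · ·
    · · · · · · · · · · ·
    · · · · · · · · · · ·
    · · · · · · · · · · ·
    · · · · · · · · · · ·
T3:
  2·area = 18  (B↔C swapped to make it positive)
  edge (0, 2)→(1, 0): d=(1,-2) top-left  bias=+0
  edge (1, 0)→(7, 6): d=(6,6) right/bottom  bias=-1
  edge (7, 6)→(0, 2): d=(-7,-4) top-left  bias=+0
    (0,0)@(1, 1): e=[1,6,11] → █
    (1,0)@(3, 1): e=[5,-6,19] → ·
    (0,1)@(1, 3): e=[3,18,-3] → ·
    (1,1)@(3, 3): e=[7,6,5] → █
    (2,1)@(5, 3): e=[11,-6,13] → ·
    (1,2)@(3, 5): e=[9,18,-9] → ·
  covered (2 px):
    █ · · · · · · · · · ·
    · █ · · · · · · · · ·
    · · · · · · · · · · ·
    · · · · · · · · · · ·
    · · · · · · · · · · ·
    · · · · · · · · · · ·
    · · · · · · · · · · ·

Z-buffer (winner per pixel, '.' = empty):
  3 . 2 . 1 1 1 . . . .
  1 3 1 2 1 1 1 1 1 . .
  . . . . 2 2 . . . . .
  . . . . . . . . . . .
  . . . . . . . . . . .
  . . . . . . . . . . .
  . . . . . . . . . . .

Answer: 3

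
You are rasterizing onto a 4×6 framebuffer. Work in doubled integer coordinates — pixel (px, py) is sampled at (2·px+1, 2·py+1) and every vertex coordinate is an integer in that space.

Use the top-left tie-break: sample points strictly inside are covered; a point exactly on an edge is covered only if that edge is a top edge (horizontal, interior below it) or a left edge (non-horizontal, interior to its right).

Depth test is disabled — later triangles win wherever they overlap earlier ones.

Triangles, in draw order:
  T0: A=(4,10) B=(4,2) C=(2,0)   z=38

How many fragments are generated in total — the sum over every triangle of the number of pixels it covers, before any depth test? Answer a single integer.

T0:
  2·area = 16  (B↔C swapped to make it positive)
  edge (4, 10)→(2, 0): d=(-2,-10) top-left  bias=+0
  edge (2, 0)→(4, 2): d=(2,2) right/bottom  bias=-1
  edge (4, 2)→(4, 10): d=(0,8) right/bottom  bias=-1
    (1,0)@(3, 1): e=[8,0,8] → ·  [on edge]
    (1,1)@(3, 3): e=[4,4,8] → █
    (2,1)@(5, 3): e=[24,0,-8] → ·  [on edge]
    (1,2)@(3, 5): e=[0,8,8] → █  [on edge]
    (2,2)@(5, 5): e=[20,4,-8] → ·
    (3,2)@(7, 5): e=[40,0,-24] → ·  [on edge]
    (1,3)@(3, 7): e=[-4,12,8] → ·
  covered (2 px):
    · · · ·
    · █ · ·
    · █ · ·
    · · · ·
    · · · ·
    · · · ·

Answer: 2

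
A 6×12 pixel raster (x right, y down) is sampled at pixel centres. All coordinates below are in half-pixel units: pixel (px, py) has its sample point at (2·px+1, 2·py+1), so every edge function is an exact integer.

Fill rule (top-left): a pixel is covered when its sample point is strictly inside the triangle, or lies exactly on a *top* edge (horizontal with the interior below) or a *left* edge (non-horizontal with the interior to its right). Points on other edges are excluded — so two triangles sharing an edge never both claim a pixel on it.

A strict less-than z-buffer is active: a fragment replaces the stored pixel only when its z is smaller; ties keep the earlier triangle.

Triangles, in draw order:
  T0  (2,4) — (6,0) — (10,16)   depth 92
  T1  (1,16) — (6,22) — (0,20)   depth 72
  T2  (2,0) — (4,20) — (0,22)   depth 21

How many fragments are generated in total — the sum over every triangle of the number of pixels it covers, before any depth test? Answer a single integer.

T0:
  2·area = 80
  edge (2, 4)→(6, 0): d=(4,-4) top-left  bias=+0
  edge (6, 0)→(10, 16): d=(4,16) right/bottom  bias=-1
  edge (10, 16)→(2, 4): d=(-8,-12) top-left  bias=+0
    (2,0)@(5, 1): e=[0,20,60] → #  [on edge]
    (3,0)@(7, 1): e=[8,-12,84] → ·
    (1,1)@(3, 3): e=[0,60,20] → #  [on edge]
    (3,1)@(7, 3): e=[16,-4,68] → ·
    (0,2)@(1, 5): e=[0,100,-20] → ·  [on edge]
    (1,2)@(3, 5): e=[8,68,4] → #
    (3,2)@(7, 5): e=[24,4,52] → #
    (4,2)@(9, 5): e=[32,-28,76] → ·
    (1,3)@(3, 7): e=[16,76,-12] → ·
    (2,3)@(5, 7): e=[24,44,12] → #
    (4,3)@(9, 7): e=[40,-20,60] → ·
    (2,4)@(5, 9): e=[32,52,-4] → ·
  covered (11 px):
    · · # · · ·
    · # # · · ·
    · # # # · ·
    · · # # · ·
    · · · # · ·
    · · · # · ·
    · · · · # ·
    · · · · · ·
    · · · · · ·
    · · · · · ·
    · · · · · ·
    · · · · · ·
T1:
  2·area = 26
  edge (1, 16)→(6, 22): d=(5,6) right/bottom  bias=-1
  edge (6, 22)→(0, 20): d=(-6,-2) top-left  bias=+0
  edge (0, 20)→(1, 16): d=(1,-4) top-left  bias=+0
    (0,8)@(1, 17): e=[5,20,1] → #
    (1,8)@(3, 17): e=[-7,24,9] → ·
    (0,9)@(1, 19): e=[15,8,3] → #
    (1,9)@(3, 19): e=[3,12,11] → #
    (2,9)@(5, 19): e=[-9,16,19] → ·
    (0,10)@(1, 21): e=[25,-4,5] → ·
    (1,10)@(3, 21): e=[13,0,13] → #  [on edge]
    (2,10)@(5, 21): e=[1,4,21] → #
    (3,10)@(7, 21): e=[-11,8,29] → ·
    (1,11)@(3, 23): e=[23,-12,15] → ·
    (2,11)@(5, 23): e=[11,-8,23] → ·
    (4,11)@(9, 23): e=[-13,0,39] → ·  [on edge]
  covered (5 px):
    · · · · · ·
    · · · · · ·
    · · · · · ·
    · · · · · ·
    · · · · · ·
    · · · · · ·
    · · · · · ·
    · · · · · ·
    # · · · · ·
    # # · · · ·
    · # # · · ·
    · · · · · ·
T2:
  2·area = 84
  edge (2, 0)→(4, 20): d=(2,20) right/bottom  bias=-1
  edge (4, 20)→(0, 22): d=(-4,2) right/bottom  bias=-1
  edge (0, 22)→(2, 0): d=(2,-22) top-left  bias=+0
    (0,5)@(1, 11): e=[42,42,0] → #  [on edge]
    (1,5)@(3, 11): e=[2,38,44] → #
    (2,5)@(5, 11): e=[-38,34,88] → ·
    (0,6)@(1, 13): e=[46,34,4] → #
    (2,6)@(5, 13): e=[-34,26,92] → ·
    (0,7)@(1, 15): e=[50,26,8] → #
    (2,7)@(5, 15): e=[-30,18,96] → ·
    (0,8)@(1, 17): e=[54,18,12] → #
    (2,8)@(5, 17): e=[-26,10,100] → ·
    (0,9)@(1, 19): e=[58,10,16] → #
    (2,9)@(5, 19): e=[-22,2,104] → ·
    (0,10)@(1, 21): e=[62,2,20] → #
  covered (11 px):
    · · · · · ·
    · · · · · ·
    · · · · · ·
    · · · · · ·
    · · · · · ·
    # # · · · ·
    # # · · · ·
    # # · · · ·
    # # · · · ·
    # # · · · ·
    # · · · · ·
    · · · · · ·

Final: 27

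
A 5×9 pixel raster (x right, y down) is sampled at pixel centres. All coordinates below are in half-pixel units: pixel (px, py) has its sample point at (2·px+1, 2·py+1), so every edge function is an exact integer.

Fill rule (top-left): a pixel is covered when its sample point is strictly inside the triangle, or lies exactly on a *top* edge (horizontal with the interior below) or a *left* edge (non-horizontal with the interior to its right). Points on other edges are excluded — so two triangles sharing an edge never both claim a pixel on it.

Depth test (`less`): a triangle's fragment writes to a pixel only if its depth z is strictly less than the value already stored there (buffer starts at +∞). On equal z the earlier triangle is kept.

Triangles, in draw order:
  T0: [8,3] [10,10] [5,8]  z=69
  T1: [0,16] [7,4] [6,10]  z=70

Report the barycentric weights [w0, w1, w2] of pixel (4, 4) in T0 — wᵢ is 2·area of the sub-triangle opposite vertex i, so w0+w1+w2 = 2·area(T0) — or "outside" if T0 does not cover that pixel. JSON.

T0:
  2·area = 31
  edge (8, 3)→(10, 10): d=(2,7) right/bottom  bias=-1
  edge (10, 10)→(5, 8): d=(-5,-2) top-left  bias=+0
  edge (5, 8)→(8, 3): d=(3,-5) top-left  bias=+0
    (3,2)@(7, 5): e=[11,19,1] → #
    (4,2)@(9, 5): e=[-3,23,11] → ·
    (3,3)@(7, 7): e=[15,9,7] → #
    (4,3)@(9, 7): e=[1,13,17] → #
    (3,4)@(7, 9): e=[19,-1,13] → ·
    (4,4)@(9, 9): e=[5,3,23] → #
    (4,5)@(9, 11): e=[9,-7,29] → ·
  covered (4 px):
    · · · · ·
    · · · · ·
    · · · # ·
    · · · # #
    · · · · #
    · · · · ·
    · · · · ·
    · · · · ·
    · · · · ·
T1:
  2·area = 30
  edge (0, 16)→(7, 4): d=(7,-12) top-left  bias=+0
  edge (7, 4)→(6, 10): d=(-1,6) right/bottom  bias=-1
  edge (6, 10)→(0, 16): d=(-6,6) right/bottom  bias=-1
    (4,3)@(9, 7): e=[45,-15,0] → ·  [on edge]
    (2,4)@(5, 9): e=[11,7,12] → #
    (3,4)@(7, 9): e=[35,-5,0] → ·  [on edge]
    (1,5)@(3, 11): e=[1,17,12] → #
    (2,5)@(5, 11): e=[25,5,0] → ·  [on edge]
    (1,6)@(3, 13): e=[15,15,0] → ·  [on edge]
    (0,7)@(1, 15): e=[5,25,0] → ·  [on edge]
  covered (2 px):
    · · · · ·
    · · · · ·
    · · · · ·
    · · · · ·
    · · # · ·
    · # · · ·
    · · · · ·
    · · · · ·
    · · · · ·

Answer: [3,23,5]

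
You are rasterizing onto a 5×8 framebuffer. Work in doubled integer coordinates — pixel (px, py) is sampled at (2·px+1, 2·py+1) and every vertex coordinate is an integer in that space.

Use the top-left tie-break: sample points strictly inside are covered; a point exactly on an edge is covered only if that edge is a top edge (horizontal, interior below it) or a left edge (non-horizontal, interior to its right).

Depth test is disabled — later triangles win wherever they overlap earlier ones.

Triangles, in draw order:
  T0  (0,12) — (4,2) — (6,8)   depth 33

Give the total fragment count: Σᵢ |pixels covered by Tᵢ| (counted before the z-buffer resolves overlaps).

T0:
  2·area = 44
  edge (0, 12)→(4, 2): d=(4,-10) top-left  bias=+0
  edge (4, 2)→(6, 8): d=(2,6) right/bottom  bias=-1
  edge (6, 8)→(0, 12): d=(-6,4) right/bottom  bias=-1
    (1,2)@(3, 5): e=[2,12,30] → █
    (2,2)@(5, 5): e=[22,0,22] → ·  [on edge]
    (1,3)@(3, 7): e=[10,16,18] → █
    (2,3)@(5, 7): e=[30,4,10] → █
    (3,3)@(7, 7): e=[50,-8,2] → ·
    (1,4)@(3, 9): e=[18,20,6] → █
    (2,4)@(5, 9): e=[38,8,-2] → ·
    (0,5)@(1, 11): e=[6,36,2] → █
    (1,5)@(3, 11): e=[26,24,-6] → ·
    (3,5)@(7, 11): e=[66,0,-22] → ·  [on edge]
    (0,6)@(1, 13): e=[14,40,-10] → ·
  covered (5 px):
    · · · · ·
    · · · · ·
    · █ · · ·
    · █ █ · ·
    · █ · · ·
    █ · · · ·
    · · · · ·
    · · · · ·

Answer: 5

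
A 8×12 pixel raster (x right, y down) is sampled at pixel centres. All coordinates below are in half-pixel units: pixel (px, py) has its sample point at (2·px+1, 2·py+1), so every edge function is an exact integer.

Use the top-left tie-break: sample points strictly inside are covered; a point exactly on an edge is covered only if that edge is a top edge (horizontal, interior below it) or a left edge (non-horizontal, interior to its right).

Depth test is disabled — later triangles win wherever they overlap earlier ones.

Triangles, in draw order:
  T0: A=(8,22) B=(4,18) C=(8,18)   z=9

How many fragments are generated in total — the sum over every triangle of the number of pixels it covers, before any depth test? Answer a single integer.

T0:
  2·area = 16
  edge (8, 22)→(4, 18): d=(-4,-4) top-left  bias=+0
  edge (4, 18)→(8, 18): d=(4,0) top-left  bias=+0
  edge (8, 18)→(8, 22): d=(0,4) right/bottom  bias=-1
    (0,7)@(1, 15): e=[0,-12,28] → ·  [on edge]
    (1,8)@(3, 17): e=[0,-4,20] → ·  [on edge]
    (2,9)@(5, 19): e=[0,4,12] → █  [on edge]
    (3,9)@(7, 19): e=[8,4,4] → █
    (4,9)@(9, 19): e=[16,4,-4] → ·
    (2,10)@(5, 21): e=[-8,12,12] → ·
    (3,10)@(7, 21): e=[0,12,4] → █  [on edge]
    (4,10)@(9, 21): e=[8,12,-4] → ·
    (3,11)@(7, 23): e=[-8,20,4] → ·
    (4,11)@(9, 23): e=[0,20,-4] → ·  [on edge]
  covered (3 px):
    · · · · · · · ·
    · · · · · · · ·
    · · · · · · · ·
    · · · · · · · ·
    · · · · · · · ·
    · · · · · · · ·
    · · · · · · · ·
    · · · · · · · ·
    · · · · · · · ·
    · · █ █ · · · ·
    · · · █ · · · ·
    · · · · · · · ·

Result: 3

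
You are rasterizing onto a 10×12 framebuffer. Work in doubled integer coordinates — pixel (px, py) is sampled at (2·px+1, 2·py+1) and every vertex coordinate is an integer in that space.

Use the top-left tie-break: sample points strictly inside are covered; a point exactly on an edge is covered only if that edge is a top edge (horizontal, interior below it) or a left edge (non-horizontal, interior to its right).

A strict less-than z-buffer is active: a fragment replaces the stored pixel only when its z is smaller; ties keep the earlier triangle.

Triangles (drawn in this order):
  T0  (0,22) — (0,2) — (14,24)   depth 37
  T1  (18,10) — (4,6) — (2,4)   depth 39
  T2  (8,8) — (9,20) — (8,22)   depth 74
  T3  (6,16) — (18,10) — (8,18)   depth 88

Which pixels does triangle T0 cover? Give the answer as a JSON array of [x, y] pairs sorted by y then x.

T0:
  2·area = 280
  edge (0, 22)→(0, 2): d=(0,-20) top-left  bias=+0
  edge (0, 2)→(14, 24): d=(14,22) right/bottom  bias=-1
  edge (14, 24)→(0, 22): d=(-14,-2) top-left  bias=+0
    (0,2)@(1, 5): e=[20,20,240] → X
    (1,2)@(3, 5): e=[60,-24,244] → .
    (0,3)@(1, 7): e=[20,48,212] → X
    (1,3)@(3, 7): e=[60,4,216] → X
    (2,3)@(5, 7): e=[100,-40,220] → .
    (0,4)@(1, 9): e=[20,76,184] → X
    (2,4)@(5, 9): e=[100,-12,192] → .
    (0,5)@(1, 11): e=[20,104,156] → X
    (2,5)@(5, 11): e=[100,16,164] → X
    (3,5)@(7, 11): e=[140,-28,168] → .
    (0,6)@(1, 13): e=[20,132,128] → X
    (3,6)@(7, 13): e=[140,0,140] → .  [on edge]
    (3,11)@(7, 23): e=[140,140,0] → X  [on edge]
  covered (35 px):
    . . . . . . . . . .
    . . . . . . . . . .
    X . . . . . . . . .
    X X . . . . . . . .
    X X . . . . . . . .
    X X X . . . . . . .
    X X X . . . . . . .
    X X X X . . . . . .
    X X X X X . . . . .
    X X X X X . . . . .
    X X X X X X . . . .
    . . . X X X X . . .
T1:
  2·area = 20
  edge (18, 10)→(4, 6): d=(-14,-4) top-left  bias=+0
  edge (4, 6)→(2, 4): d=(-2,-2) top-left  bias=+0
  edge (2, 4)→(18, 10): d=(16,6) right/bottom  bias=-1
    (0,1)@(1, 3): e=[30,0,-10] → .  [on edge]
    (1,2)@(3, 5): e=[10,0,10] → X  [on edge]
    (2,2)@(5, 5): e=[18,4,-2] → .
    (1,3)@(3, 7): e=[-18,-4,42] → .
    (2,3)@(5, 7): e=[-10,0,30] → .  [on edge]
    (4,3)@(9, 7): e=[6,8,6] → X
    (5,3)@(11, 7): e=[14,12,-6] → .
    (3,4)@(7, 9): e=[-30,0,50] → .  [on edge]
    (4,4)@(9, 9): e=[-22,4,38] → .
    (7,4)@(15, 9): e=[2,16,2] → X
    (8,4)@(17, 9): e=[10,20,-10] → .
    (4,5)@(9, 11): e=[-50,0,70] → .  [on edge]
    (5,6)@(11, 13): e=[-70,0,90] → .  [on edge]
    (6,7)@(13, 15): e=[-90,0,110] → .  [on edge]
    (7,8)@(15, 17): e=[-110,0,130] → .  [on edge]
    (8,9)@(17, 19): e=[-130,0,150] → .  [on edge]
    (9,10)@(19, 21): e=[-150,0,170] → .  [on edge]
  covered (3 px):
    . . . . . . . . . .
    . . . . . . . . . .
    . X . . . . . . . .
    . . . . X . . . . .
    . . . . . . . X . .
    . . . . . . . . . .
    . . . . . . . . . .
    . . . . . . . . . .
    . . . . . . . . . .
    . . . . . . . . . .
    . . . . . . . . . .
    . . . . . . . . . .
T2:
  2·area = 14
  edge (8, 8)→(9, 20): d=(1,12) right/bottom  bias=-1
  edge (9, 20)→(8, 22): d=(-1,2) right/bottom  bias=-1
  edge (8, 22)→(8, 8): d=(0,-14) top-left  bias=+0
  covered (0 px):
    . . . . . . . . . .
    . . . . . . . . . .
    . . . . . . . . . .
    . . . . . . . . . .
    . . . . . . . . . .
    . . . . . . . . . .
    . . . . . . . . . .
    . . . . . . . . . .
    . . . . . . . . . .
    . . . . . . . . . .
    . . . . . . . . . .
    . . . . . . . . . .
T3:
  2·area = 36
  edge (6, 16)→(18, 10): d=(12,-6) top-left  bias=+0
  edge (18, 10)→(8, 18): d=(-10,8) right/bottom  bias=-1
  edge (8, 18)→(6, 16): d=(-2,-2) top-left  bias=+0
    (0,5)@(1, 11): e=[-90,126,0] → .  [on edge]
    (1,6)@(3, 13): e=[-54,90,0] → .  [on edge]
    (6,6)@(13, 13): e=[6,10,20] → X
    (7,6)@(15, 13): e=[18,-6,24] → .
    (2,7)@(5, 15): e=[-18,54,0] → .  [on edge]
    (4,7)@(9, 15): e=[6,22,8] → X
    (5,7)@(11, 15): e=[18,6,12] → X
    (6,7)@(13, 15): e=[30,-10,16] → .
    (3,8)@(7, 17): e=[18,18,0] → X  [on edge]
    (5,8)@(11, 17): e=[42,-14,8] → .
    (3,9)@(7, 19): e=[42,-2,-4] → .
    (4,9)@(9, 19): e=[54,-18,0] → .  [on edge]
    (5,10)@(11, 21): e=[90,-54,0] → .  [on edge]
    (6,11)@(13, 23): e=[126,-90,0] → .  [on edge]
  covered (5 px):
    . . . . . . . . . .
    . . . . . . . . . .
    . . . . . . . . . .
    . . . . . . . . . .
    . . . . . . . . . .
    . . . . . . . . . .
    . . . . . . X . . .
    . . . . X X . . . .
    . . . X X . . . . .
    . . . . . . . . . .
    . . . . . . . . . .
    . . . . . . . . . .

Answer: [[0,2],[0,3],[1,3],[0,4],[1,4],[0,5],[1,5],[2,5],[0,6],[1,6],[2,6],[0,7],[1,7],[2,7],[3,7],[0,8],[1,8],[2,8],[3,8],[4,8],[0,9],[1,9],[2,9],[3,9],[4,9],[0,10],[1,10],[2,10],[3,10],[4,10],[5,10],[3,11],[4,11],[5,11],[6,11]]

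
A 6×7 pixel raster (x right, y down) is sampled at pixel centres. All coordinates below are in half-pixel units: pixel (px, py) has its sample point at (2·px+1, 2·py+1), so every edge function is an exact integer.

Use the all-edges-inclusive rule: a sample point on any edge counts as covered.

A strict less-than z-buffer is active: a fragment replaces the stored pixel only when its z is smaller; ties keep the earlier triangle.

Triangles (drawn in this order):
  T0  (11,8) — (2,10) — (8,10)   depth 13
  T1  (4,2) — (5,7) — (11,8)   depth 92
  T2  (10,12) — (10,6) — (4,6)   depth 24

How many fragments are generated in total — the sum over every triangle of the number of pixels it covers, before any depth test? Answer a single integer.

T0:
  2·area = 12  (B↔C swapped to make it positive)
  edge (11, 8)→(8, 10): d=(-3,2) inclusive
  edge (8, 10)→(2, 10): d=(-6,0) inclusive
  edge (2, 10)→(11, 8): d=(9,-2) inclusive
    (3,4)@(7, 9): e=[5,6,1] → █
    (4,4)@(9, 9): e=[1,6,5] → █
    (5,4)@(11, 9): e=[-3,6,9] → ·
    (3,5)@(7, 11): e=[-1,-6,19] → ·
    (4,5)@(9, 11): e=[-5,-6,23] → ·
  covered (2 px):
    · · · · · ·
    · · · · · ·
    · · · · · ·
    · · · · · ·
    · · · █ █ ·
    · · · · · ·
    · · · · · ·
T1:
  2·area = 29  (B↔C swapped to make it positive)
  edge (4, 2)→(11, 8): d=(7,6) inclusive
  edge (11, 8)→(5, 7): d=(-6,-1) inclusive
  edge (5, 7)→(4, 2): d=(-1,-5) inclusive
    (2,1)@(5, 3): e=[1,24,4] → █
    (3,1)@(7, 3): e=[-11,26,14] → ·
    (2,2)@(5, 5): e=[15,12,2] → █
    (3,2)@(7, 5): e=[3,14,12] → █
    (4,2)@(9, 5): e=[-9,16,22] → ·
    (2,3)@(5, 7): e=[29,0,0] → █  [on edge]
    (4,3)@(9, 7): e=[5,4,20] → █
    (5,3)@(11, 7): e=[-7,6,30] → ·
    (2,4)@(5, 9): e=[43,-12,-2] → ·
    (3,4)@(7, 9): e=[31,-10,8] → ·
    (4,4)@(9, 9): e=[19,-8,18] → ·
  covered (6 px):
    · · · · · ·
    · · █ · · ·
    · · █ █ · ·
    · · █ █ █ ·
    · · · · · ·
    · · · · · ·
    · · · · · ·
T2:
  2·area = 36  (B↔C swapped to make it positive)
  edge (10, 12)→(4, 6): d=(-6,-6) inclusive
  edge (4, 6)→(10, 6): d=(6,0) inclusive
  edge (10, 6)→(10, 12): d=(0,6) inclusive
    (0,1)@(1, 3): e=[0,-18,54] → ·  [on edge]
    (1,2)@(3, 5): e=[0,-6,42] → ·  [on edge]
    (2,3)@(5, 7): e=[0,6,30] → █  [on edge]
    (3,3)@(7, 7): e=[12,6,18] → █
    (4,3)@(9, 7): e=[24,6,6] → █
    (5,3)@(11, 7): e=[36,6,-6] → ·
    (2,4)@(5, 9): e=[-12,18,30] → ·
    (3,4)@(7, 9): e=[0,18,18] → █  [on edge]
    (5,4)@(11, 9): e=[24,18,-6] → ·
    (3,5)@(7, 11): e=[-12,30,18] → ·
    (4,5)@(9, 11): e=[0,30,6] → █  [on edge]
    (5,5)@(11, 11): e=[12,30,-6] → ·
    (5,6)@(11, 13): e=[0,42,-6] → ·  [on edge]
  covered (6 px):
    · · · · · ·
    · · · · · ·
    · · · · · ·
    · · █ █ █ ·
    · · · █ █ ·
    · · · · █ ·
    · · · · · ·

Final: 14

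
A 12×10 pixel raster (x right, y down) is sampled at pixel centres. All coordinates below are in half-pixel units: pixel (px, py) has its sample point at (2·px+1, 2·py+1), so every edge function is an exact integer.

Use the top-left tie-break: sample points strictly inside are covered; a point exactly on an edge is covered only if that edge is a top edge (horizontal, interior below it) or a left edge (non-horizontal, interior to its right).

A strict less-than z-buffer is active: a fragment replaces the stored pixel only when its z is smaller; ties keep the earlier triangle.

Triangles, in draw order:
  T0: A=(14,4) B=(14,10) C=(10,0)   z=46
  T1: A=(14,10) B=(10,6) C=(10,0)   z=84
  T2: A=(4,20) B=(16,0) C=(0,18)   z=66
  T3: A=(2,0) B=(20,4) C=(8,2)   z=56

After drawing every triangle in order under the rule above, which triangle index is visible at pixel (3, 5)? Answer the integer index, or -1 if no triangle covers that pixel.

T0:
  2·area = 24
  edge (14, 4)→(14, 10): d=(0,6) right/bottom  bias=-1
  edge (14, 10)→(10, 0): d=(-4,-10) top-left  bias=+0
  edge (10, 0)→(14, 4): d=(4,4) right/bottom  bias=-1
    (5,0)@(11, 1): e=[18,6,0] → ·  [on edge]
    (6,1)@(13, 3): e=[6,18,0] → ·  [on edge]
    (6,2)@(13, 5): e=[6,10,8] → #
    (7,2)@(15, 5): e=[-6,30,0] → ·  [on edge]
    (6,3)@(13, 7): e=[6,2,16] → #
    (7,3)@(15, 7): e=[-6,22,8] → ·
    (8,3)@(17, 7): e=[-18,42,0] → ·  [on edge]
    (6,4)@(13, 9): e=[6,-6,24] → ·
    (9,4)@(19, 9): e=[-30,54,0] → ·  [on edge]
    (10,5)@(21, 11): e=[-42,66,0] → ·  [on edge]
    (11,6)@(23, 13): e=[-54,78,0] → ·  [on edge]
  covered (2 px):
    · · · · · · · · · · · ·
    · · · · · · · · · · · ·
    · · · · · · # · · · · ·
    · · · · · · # · · · · ·
    · · · · · · · · · · · ·
    · · · · · · · · · · · ·
    · · · · · · · · · · · ·
    · · · · · · · · · · · ·
    · · · · · · · · · · · ·
    · · · · · · · · · · · ·
T1:
  2·area = 24
  edge (14, 10)→(10, 6): d=(-4,-4) top-left  bias=+0
  edge (10, 6)→(10, 0): d=(0,-6) top-left  bias=+0
  edge (10, 0)→(14, 10): d=(4,10) right/bottom  bias=-1
    (2,0)@(5, 1): e=[0,-30,54] → ·  [on edge]
    (3,1)@(7, 3): e=[0,-18,42] → ·  [on edge]
    (5,1)@(11, 3): e=[16,6,2] → #
    (6,1)@(13, 3): e=[24,18,-18] → ·
    (4,2)@(9, 5): e=[0,-6,30] → ·  [on edge]
    (5,2)@(11, 5): e=[8,6,10] → #
    (6,2)@(13, 5): e=[16,18,-10] → ·
    (5,3)@(11, 7): e=[0,6,18] → #  [on edge]
    (6,3)@(13, 7): e=[8,18,-2] → ·
    (5,4)@(11, 9): e=[-8,6,26] → ·
    (6,4)@(13, 9): e=[0,18,6] → #  [on edge]
    (7,4)@(15, 9): e=[8,30,-14] → ·
    (7,5)@(15, 11): e=[0,30,-6] → ·  [on edge]
    (8,6)@(17, 13): e=[0,42,-18] → ·  [on edge]
    (9,7)@(19, 15): e=[0,54,-30] → ·  [on edge]
    (10,8)@(21, 17): e=[0,66,-42] → ·  [on edge]
    (11,9)@(23, 19): e=[0,78,-54] → ·  [on edge]
  covered (4 px):
    · · · · · · · · · · · ·
    · · · · · # · · · · · ·
    · · · · · # · · · · · ·
    · · · · · # · · · · · ·
    · · · · · · # · · · · ·
    · · · · · · · · · · · ·
    · · · · · · · · · · · ·
    · · · · · · · · · · · ·
    · · · · · · · · · · · ·
    · · · · · · · · · · · ·
T2:
  2·area = 104  (B↔C swapped to make it positive)
  edge (4, 20)→(0, 18): d=(-4,-2) top-left  bias=+0
  edge (0, 18)→(16, 0): d=(16,-18) top-left  bias=+0
  edge (16, 0)→(4, 20): d=(-12,20) right/bottom  bias=-1
    (6,2)@(13, 5): e=[78,26,0] → ·  [on edge]
    (5,3)@(11, 7): e=[66,22,16] → #
    (6,3)@(13, 7): e=[70,58,-24] → ·
    (4,4)@(9, 9): e=[54,18,32] → #
    (5,4)@(11, 9): e=[58,54,-8] → ·
    (3,5)@(7, 11): e=[42,14,48] → #
    (5,5)@(11, 11): e=[50,86,-32] → ·
    (2,6)@(5, 13): e=[30,10,64] → #
    (4,6)@(9, 13): e=[38,82,-16] → ·
    (1,7)@(3, 15): e=[18,6,80] → #
    (3,7)@(7, 15): e=[26,78,0] → ·  [on edge]
    (0,8)@(1, 17): e=[6,2,96] → #
  covered (12 px):
    · · · · · · · · · · · ·
    · · · · · · · · · · · ·
    · · · · · · · · · · · ·
    · · · · · # · · · · · ·
    · · · · # · · · · · · ·
    · · · # # · · · · · · ·
    · · # # · · · · · · · ·
    · # # · · · · · · · · ·
    # # # · · · · · · · · ·
    · # · · · · · · · · · ·
T3:
  2·area = 12
  edge (2, 0)→(20, 4): d=(18,4) right/bottom  bias=-1
  edge (20, 4)→(8, 2): d=(-12,-2) top-left  bias=+0
  edge (8, 2)→(2, 0): d=(-6,-2) top-left  bias=+0
    (2,0)@(5, 1): e=[6,6,0] → #  [on edge]
    (3,0)@(7, 1): e=[-2,10,4] → ·
    (2,1)@(5, 3): e=[42,-18,-12] → ·
    (5,1)@(11, 3): e=[18,-6,0] → ·  [on edge]
    (7,1)@(15, 3): e=[2,2,8] → #
    (8,1)@(17, 3): e=[-6,6,12] → ·
    (7,2)@(15, 5): e=[38,-22,-4] → ·
    (8,2)@(17, 5): e=[30,-18,0] → ·  [on edge]
    (11,3)@(23, 7): e=[42,-30,0] → ·  [on edge]
  covered (2 px):
    · · # · · · · · · · · ·
    · · · · · · · # · · · ·
    · · · · · · · · · · · ·
    · · · · · · · · · · · ·
    · · · · · · · · · · · ·
    · · · · · · · · · · · ·
    · · · · · · · · · · · ·
    · · · · · · · · · · · ·
    · · · · · · · · · · · ·
    · · · · · · · · · · · ·

Z-buffer (winner per pixel, '.' = empty):
  . . 3 . . . . . . . . .
  . . . . . 1 . 3 . . . .
  . . . . . 1 0 . . . . .
  . . . . . 2 0 . . . . .
  . . . . 2 . 1 . . . . .
  . . . 2 2 . . . . . . .
  . . 2 2 . . . . . . . .
  . 2 2 . . . . . . . . .
  2 2 2 . . . . . . . . .
  . 2 . . . . . . . . . .

Answer: 2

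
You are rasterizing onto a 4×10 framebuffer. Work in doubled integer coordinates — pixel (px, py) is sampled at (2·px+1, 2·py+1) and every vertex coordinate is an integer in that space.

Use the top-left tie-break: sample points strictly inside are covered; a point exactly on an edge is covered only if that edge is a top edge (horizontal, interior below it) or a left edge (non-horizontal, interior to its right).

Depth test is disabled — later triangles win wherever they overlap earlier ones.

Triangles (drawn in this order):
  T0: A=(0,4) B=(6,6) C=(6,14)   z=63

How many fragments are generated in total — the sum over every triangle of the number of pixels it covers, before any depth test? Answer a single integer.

T0:
  2·area = 48
  edge (0, 4)→(6, 6): d=(6,2) right/bottom  bias=-1
  edge (6, 6)→(6, 14): d=(0,8) right/bottom  bias=-1
  edge (6, 14)→(0, 4): d=(-6,-10) top-left  bias=+0
    (0,2)@(1, 5): e=[4,40,4] → X
    (1,2)@(3, 5): e=[0,24,24] → .  [on edge]
    (0,3)@(1, 7): e=[16,40,-8] → .
    (1,3)@(3, 7): e=[12,24,12] → X
    (2,3)@(5, 7): e=[8,8,32] → X
    (3,3)@(7, 7): e=[4,-8,52] → .
    (1,4)@(3, 9): e=[24,24,0] → X  [on edge]
    (3,4)@(7, 9): e=[16,-8,40] → .
    (1,5)@(3, 11): e=[36,24,-12] → .
    (2,5)@(5, 11): e=[32,8,8] → X
    (3,5)@(7, 11): e=[28,-8,28] → .
    (2,6)@(5, 13): e=[44,8,-4] → .
  covered (6 px):
    . . . .
    . . . .
    X . . .
    . X X .
    . X X .
    . . X .
    . . . .
    . . . .
    . . . .
    . . . .

Result: 6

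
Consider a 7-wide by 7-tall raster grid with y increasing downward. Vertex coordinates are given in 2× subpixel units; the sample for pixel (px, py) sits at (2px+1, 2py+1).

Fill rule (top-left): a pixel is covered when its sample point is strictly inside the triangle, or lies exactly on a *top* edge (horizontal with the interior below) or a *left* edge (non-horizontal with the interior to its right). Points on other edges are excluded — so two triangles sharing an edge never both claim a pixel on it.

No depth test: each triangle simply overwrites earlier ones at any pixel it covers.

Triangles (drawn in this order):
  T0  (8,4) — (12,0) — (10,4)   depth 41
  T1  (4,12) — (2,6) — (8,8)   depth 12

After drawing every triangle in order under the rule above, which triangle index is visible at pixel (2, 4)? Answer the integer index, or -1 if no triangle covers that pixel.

T0:
  2·area = 8
  edge (8, 4)→(12, 0): d=(4,-4) top-left  bias=+0
  edge (12, 0)→(10, 4): d=(-2,4) right/bottom  bias=-1
  edge (10, 4)→(8, 4): d=(-2,0) right/bottom  bias=-1
    (5,0)@(11, 1): e=[0,2,6] → #  [on edge]
    (6,0)@(13, 1): e=[8,-6,6] → ·
    (4,1)@(9, 3): e=[0,6,2] → #  [on edge]
    (5,1)@(11, 3): e=[8,-2,2] → ·
    (3,2)@(7, 5): e=[0,10,-2] → ·  [on edge]
    (4,2)@(9, 5): e=[8,2,-2] → ·
    (2,3)@(5, 7): e=[0,14,-6] → ·  [on edge]
    (1,4)@(3, 9): e=[0,18,-10] → ·  [on edge]
    (0,5)@(1, 11): e=[0,22,-14] → ·  [on edge]
  covered (2 px):
    · · · · · # ·
    · · · · # · ·
    · · · · · · ·
    · · · · · · ·
    · · · · · · ·
    · · · · · · ·
    · · · · · · ·
T1:
  2·area = 32
  edge (4, 12)→(2, 6): d=(-2,-6) top-left  bias=+0
  edge (2, 6)→(8, 8): d=(6,2) right/bottom  bias=-1
  edge (8, 8)→(4, 12): d=(-4,4) right/bottom  bias=-1
    (0,1)@(1, 3): e=[0,-16,48] → ·  [on edge]
    (6,1)@(13, 3): e=[72,-40,0] → ·  [on edge]
    (5,2)@(11, 5): e=[56,-24,0] → ·  [on edge]
    (1,3)@(3, 7): e=[4,4,24] → #
    (2,3)@(5, 7): e=[16,0,16] → ·  [on edge]
    (4,3)@(9, 7): e=[40,-8,0] → ·  [on edge]
    (1,4)@(3, 9): e=[0,16,16] → #  [on edge]
    (2,4)@(5, 9): e=[12,12,8] → #
    (3,4)@(7, 9): e=[24,8,0] → ·  [on edge]
    (5,4)@(11, 9): e=[48,0,-16] → ·  [on edge]
    (1,5)@(3, 11): e=[-4,28,8] → ·
    (2,5)@(5, 11): e=[8,24,0] → ·  [on edge]
    (1,6)@(3, 13): e=[-8,40,0] → ·  [on edge]
  covered (3 px):
    · · · · · · ·
    · · · · · · ·
    · · · · · · ·
    · # · · · · ·
    · # # · · · ·
    · · · · · · ·
    · · · · · · ·

Z-buffer (winner per pixel, '.' = empty):
  . . . . . 0 .
  . . . . 0 . .
  . . . . . . .
  . 1 . . . . .
  . 1 1 . . . .
  . . . . . . .
  . . . . . . .

Final: 1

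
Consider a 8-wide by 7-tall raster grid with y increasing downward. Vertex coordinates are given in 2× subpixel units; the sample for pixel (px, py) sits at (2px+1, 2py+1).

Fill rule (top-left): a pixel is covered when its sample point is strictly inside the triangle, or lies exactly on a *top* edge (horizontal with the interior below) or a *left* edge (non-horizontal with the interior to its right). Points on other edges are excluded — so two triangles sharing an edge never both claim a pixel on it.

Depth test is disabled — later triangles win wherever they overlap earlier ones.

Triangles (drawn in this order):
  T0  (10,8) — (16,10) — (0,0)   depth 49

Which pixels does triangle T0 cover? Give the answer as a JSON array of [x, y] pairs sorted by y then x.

T0:
  2·area = 28  (B↔C swapped to make it positive)
  edge (10, 8)→(0, 0): d=(-10,-8) top-left  bias=+0
  edge (0, 0)→(16, 10): d=(16,10) right/bottom  bias=-1
  edge (16, 10)→(10, 8): d=(-6,-2) top-left  bias=+0
    (0,2)@(1, 5): e=[-42,70,0] → ·  [on edge]
    (3,2)@(7, 5): e=[6,10,12] → #
    (4,2)@(9, 5): e=[22,-10,16] → ·
    (3,3)@(7, 7): e=[-14,42,0] → ·  [on edge]
    (4,3)@(9, 7): e=[2,22,4] → #
    (5,3)@(11, 7): e=[18,2,8] → #
    (6,3)@(13, 7): e=[34,-18,12] → ·
    (4,4)@(9, 9): e=[-18,54,-8] → ·
    (5,4)@(11, 9): e=[-2,34,-4] → ·
    (6,4)@(13, 9): e=[14,14,0] → #  [on edge]
    (7,4)@(15, 9): e=[30,-6,4] → ·
    (6,5)@(13, 11): e=[-6,46,-12] → ·
  covered (4 px):
    · · · · · · · ·
    · · · · · · · ·
    · · · # · · · ·
    · · · · # # · ·
    · · · · · · # ·
    · · · · · · · ·
    · · · · · · · ·

Final: [[3,2],[4,3],[5,3],[6,4]]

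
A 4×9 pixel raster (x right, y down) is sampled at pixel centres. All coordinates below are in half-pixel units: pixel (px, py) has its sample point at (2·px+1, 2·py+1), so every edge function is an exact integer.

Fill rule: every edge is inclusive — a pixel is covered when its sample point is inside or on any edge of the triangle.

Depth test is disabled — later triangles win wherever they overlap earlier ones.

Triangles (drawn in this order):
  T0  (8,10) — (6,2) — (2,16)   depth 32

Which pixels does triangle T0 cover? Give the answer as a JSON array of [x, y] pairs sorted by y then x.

T0:
  2·area = 60  (B↔C swapped to make it positive)
  edge (8, 10)→(2, 16): d=(-6,6) inclusive
  edge (2, 16)→(6, 2): d=(4,-14) inclusive
  edge (6, 2)→(8, 10): d=(2,8) inclusive
    (2,3)@(5, 7): e=[36,6,18] → █
    (3,3)@(7, 7): e=[24,34,2] → █
    (2,4)@(5, 9): e=[24,14,22] → █
    (2,5)@(5, 11): e=[12,22,26] → █
    (3,5)@(7, 11): e=[0,50,10] → █  [on edge]
    (1,6)@(3, 13): e=[12,2,46] → █
    (2,6)@(5, 13): e=[0,30,30] → █  [on edge]
    (3,6)@(7, 13): e=[-12,58,14] → ·
    (1,7)@(3, 15): e=[0,10,50] → █  [on edge]
    (2,7)@(5, 15): e=[-12,38,34] → ·
    (0,8)@(1, 17): e=[0,-10,70] → ·  [on edge]
    (1,8)@(3, 17): e=[-12,18,54] → ·
  covered (9 px):
    · · · ·
    · · · ·
    · · · ·
    · · █ █
    · · █ █
    · · █ █
    · █ █ ·
    · █ · ·
    · · · ·

Final: [[2,3],[3,3],[2,4],[3,4],[2,5],[3,5],[1,6],[2,6],[1,7]]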